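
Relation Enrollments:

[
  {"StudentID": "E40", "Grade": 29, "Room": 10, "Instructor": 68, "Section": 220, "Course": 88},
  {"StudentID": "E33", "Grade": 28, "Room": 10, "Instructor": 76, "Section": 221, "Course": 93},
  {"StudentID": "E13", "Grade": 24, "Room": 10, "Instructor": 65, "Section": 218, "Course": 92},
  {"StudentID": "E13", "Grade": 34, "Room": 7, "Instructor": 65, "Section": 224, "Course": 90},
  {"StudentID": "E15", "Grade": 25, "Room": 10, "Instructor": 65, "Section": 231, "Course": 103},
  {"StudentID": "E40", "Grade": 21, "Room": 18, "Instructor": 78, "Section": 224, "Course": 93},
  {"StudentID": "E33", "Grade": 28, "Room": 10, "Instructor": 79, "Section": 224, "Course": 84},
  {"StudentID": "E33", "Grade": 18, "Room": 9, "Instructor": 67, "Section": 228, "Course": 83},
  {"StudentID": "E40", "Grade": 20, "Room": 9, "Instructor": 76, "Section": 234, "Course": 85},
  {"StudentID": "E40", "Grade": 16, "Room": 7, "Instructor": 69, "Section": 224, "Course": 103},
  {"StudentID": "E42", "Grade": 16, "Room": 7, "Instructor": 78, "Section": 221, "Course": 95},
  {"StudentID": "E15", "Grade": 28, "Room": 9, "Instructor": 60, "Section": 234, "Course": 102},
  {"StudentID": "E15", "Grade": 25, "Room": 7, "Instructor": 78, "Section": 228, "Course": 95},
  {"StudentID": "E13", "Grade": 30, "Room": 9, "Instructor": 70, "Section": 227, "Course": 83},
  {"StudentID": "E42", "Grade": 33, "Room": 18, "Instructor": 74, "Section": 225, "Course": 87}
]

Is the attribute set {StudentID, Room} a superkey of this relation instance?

No

Two distinct rows share (StudentID=E33, Room=10), so {StudentID, Room} does not determine every attribute — not a superkey.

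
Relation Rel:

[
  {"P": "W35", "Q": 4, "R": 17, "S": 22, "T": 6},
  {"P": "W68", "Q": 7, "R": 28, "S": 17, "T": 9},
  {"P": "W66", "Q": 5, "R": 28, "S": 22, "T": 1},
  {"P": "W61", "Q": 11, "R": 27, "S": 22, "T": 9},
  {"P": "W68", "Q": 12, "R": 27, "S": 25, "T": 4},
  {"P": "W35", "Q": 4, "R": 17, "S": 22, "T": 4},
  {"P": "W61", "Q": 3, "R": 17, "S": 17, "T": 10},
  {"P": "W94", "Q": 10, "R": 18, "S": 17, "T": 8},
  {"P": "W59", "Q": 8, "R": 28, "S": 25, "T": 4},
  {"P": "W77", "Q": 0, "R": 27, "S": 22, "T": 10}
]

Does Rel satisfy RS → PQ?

No

(R=17, S=22): 2 rows → {P,Q} = (W35, 4), (W35, 4) ✓
(R=28, S=17): 1 row → {P,Q} = (W68, 7) ✓
(R=28, S=22): 1 row → {P,Q} = (W66, 5) ✓
(R=27, S=22): 2 rows → {P,Q} takes values {(W61, 11), (W77, 0)} — violation
(R=27, S=25): 1 row → {P,Q} = (W68, 12) ✓
(R=17, S=17): 1 row → {P,Q} = (W61, 3) ✓
(R=18, S=17): 1 row → {P,Q} = (W94, 10) ✓
(R=28, S=25): 1 row → {P,Q} = (W59, 8) ✓
Two rows agree on RS but differ on PQ, so RS → PQ does not hold.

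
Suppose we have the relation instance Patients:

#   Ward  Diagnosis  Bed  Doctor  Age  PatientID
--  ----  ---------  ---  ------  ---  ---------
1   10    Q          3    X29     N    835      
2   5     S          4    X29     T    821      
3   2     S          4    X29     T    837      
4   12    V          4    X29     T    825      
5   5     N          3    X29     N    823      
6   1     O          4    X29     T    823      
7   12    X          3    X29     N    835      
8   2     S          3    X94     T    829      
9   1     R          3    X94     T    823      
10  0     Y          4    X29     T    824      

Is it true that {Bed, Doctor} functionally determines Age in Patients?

Yes

(Bed=3, Doctor=X29): rows 1, 5, 7 → Age = N, N, N ✓
(Bed=4, Doctor=X29): rows 2, 3, 4, 6, 10 → Age = T, T, T, T, T ✓
(Bed=3, Doctor=X94): rows 8, 9 → Age = T, T ✓
Every {Bed, Doctor} value is associated with a single Age value, so {Bed, Doctor} -> Age holds.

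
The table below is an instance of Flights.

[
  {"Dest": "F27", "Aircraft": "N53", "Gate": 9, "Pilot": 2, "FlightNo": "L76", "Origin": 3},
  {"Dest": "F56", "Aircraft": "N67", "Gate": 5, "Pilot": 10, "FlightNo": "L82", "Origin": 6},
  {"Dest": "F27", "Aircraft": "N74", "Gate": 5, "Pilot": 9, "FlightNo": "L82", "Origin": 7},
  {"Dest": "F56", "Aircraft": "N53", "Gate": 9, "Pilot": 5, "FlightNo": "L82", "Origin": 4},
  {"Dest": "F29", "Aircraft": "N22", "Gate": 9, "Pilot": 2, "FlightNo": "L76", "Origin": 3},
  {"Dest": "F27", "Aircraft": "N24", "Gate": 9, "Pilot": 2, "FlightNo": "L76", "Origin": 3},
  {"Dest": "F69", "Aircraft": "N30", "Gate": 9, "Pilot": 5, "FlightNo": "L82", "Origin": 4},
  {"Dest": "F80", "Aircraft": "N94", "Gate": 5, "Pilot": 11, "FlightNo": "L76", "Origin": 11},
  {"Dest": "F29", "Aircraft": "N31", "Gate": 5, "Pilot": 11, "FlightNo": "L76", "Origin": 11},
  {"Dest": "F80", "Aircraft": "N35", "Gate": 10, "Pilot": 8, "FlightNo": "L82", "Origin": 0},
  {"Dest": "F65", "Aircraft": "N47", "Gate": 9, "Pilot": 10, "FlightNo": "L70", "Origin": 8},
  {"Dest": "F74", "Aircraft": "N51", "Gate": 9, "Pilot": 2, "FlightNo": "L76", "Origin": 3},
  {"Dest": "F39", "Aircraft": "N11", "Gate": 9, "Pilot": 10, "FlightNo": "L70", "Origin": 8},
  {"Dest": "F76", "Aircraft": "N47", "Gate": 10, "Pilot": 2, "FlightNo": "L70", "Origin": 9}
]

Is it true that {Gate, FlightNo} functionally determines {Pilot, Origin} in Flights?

(Gate=9, FlightNo=L76): 4 rows → {Pilot,Origin} = (2, 3), (2, 3), (2, 3), (2, 3) ✓
(Gate=5, FlightNo=L82): 2 rows → {Pilot,Origin} takes values {(10, 6), (9, 7)} — violation
(Gate=9, FlightNo=L82): 2 rows → {Pilot,Origin} = (5, 4), (5, 4) ✓
(Gate=5, FlightNo=L76): 2 rows → {Pilot,Origin} = (11, 11), (11, 11) ✓
(Gate=10, FlightNo=L82): 1 row → {Pilot,Origin} = (8, 0) ✓
(Gate=9, FlightNo=L70): 2 rows → {Pilot,Origin} = (10, 8), (10, 8) ✓
(Gate=10, FlightNo=L70): 1 row → {Pilot,Origin} = (2, 9) ✓
Two rows agree on {Gate, FlightNo} but differ on {Pilot, Origin}, so {Gate, FlightNo} → {Pilot, Origin} does not hold.

No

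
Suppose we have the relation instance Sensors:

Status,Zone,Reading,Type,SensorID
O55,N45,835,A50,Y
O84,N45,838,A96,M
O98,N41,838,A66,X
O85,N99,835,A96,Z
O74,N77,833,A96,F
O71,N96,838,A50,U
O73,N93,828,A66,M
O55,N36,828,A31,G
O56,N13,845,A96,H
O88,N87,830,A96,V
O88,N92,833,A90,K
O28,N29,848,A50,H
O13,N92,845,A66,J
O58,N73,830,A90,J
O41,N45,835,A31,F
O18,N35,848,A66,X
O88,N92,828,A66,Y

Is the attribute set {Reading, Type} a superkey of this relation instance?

Two distinct rows share (Reading=828, Type=A66), so {Reading, Type} does not determine every attribute — not a superkey.

No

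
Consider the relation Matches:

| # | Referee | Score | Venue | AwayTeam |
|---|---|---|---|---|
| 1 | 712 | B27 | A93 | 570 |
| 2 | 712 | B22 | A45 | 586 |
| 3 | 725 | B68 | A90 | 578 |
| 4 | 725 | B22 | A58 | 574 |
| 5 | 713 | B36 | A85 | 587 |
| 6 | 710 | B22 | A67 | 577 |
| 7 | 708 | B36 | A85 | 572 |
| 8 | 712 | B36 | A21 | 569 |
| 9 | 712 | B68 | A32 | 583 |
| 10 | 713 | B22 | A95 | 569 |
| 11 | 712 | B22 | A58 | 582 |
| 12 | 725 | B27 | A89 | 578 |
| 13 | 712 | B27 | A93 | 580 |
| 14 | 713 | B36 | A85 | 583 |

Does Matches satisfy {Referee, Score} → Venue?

(Referee=712, Score=B27): rows 1, 13 → Venue = A93, A93 ✓
(Referee=712, Score=B22): rows 2, 11 → Venue takes values {A45, A58} — violation
(Referee=725, Score=B68): row 3 → Venue = A90 ✓
(Referee=725, Score=B22): row 4 → Venue = A58 ✓
(Referee=713, Score=B36): rows 5, 14 → Venue = A85, A85 ✓
(Referee=710, Score=B22): row 6 → Venue = A67 ✓
(Referee=708, Score=B36): row 7 → Venue = A85 ✓
(Referee=712, Score=B36): row 8 → Venue = A21 ✓
(Referee=712, Score=B68): row 9 → Venue = A32 ✓
(Referee=713, Score=B22): row 10 → Venue = A95 ✓
(Referee=725, Score=B27): row 12 → Venue = A89 ✓
Two rows agree on {Referee, Score} but differ on Venue, so {Referee, Score} → Venue does not hold.

No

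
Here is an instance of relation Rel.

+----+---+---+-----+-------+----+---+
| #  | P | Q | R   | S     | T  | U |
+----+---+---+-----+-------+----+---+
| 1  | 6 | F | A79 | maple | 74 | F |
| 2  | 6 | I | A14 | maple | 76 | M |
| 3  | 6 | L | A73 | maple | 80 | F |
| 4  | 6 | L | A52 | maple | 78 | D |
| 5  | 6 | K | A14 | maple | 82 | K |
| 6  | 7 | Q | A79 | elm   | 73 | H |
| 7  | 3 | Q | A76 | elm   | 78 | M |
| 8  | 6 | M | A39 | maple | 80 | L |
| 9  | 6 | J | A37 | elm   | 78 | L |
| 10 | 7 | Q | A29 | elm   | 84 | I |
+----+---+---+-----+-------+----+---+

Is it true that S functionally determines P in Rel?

No

S=maple: rows 1, 2, 3, 4, 5, 8 → P = 6, 6, 6, 6, 6, 6 ✓
S=elm: rows 6, 7, 9, 10 → P takes values {7, 3, 6} — violation
Two rows agree on S but differ on P, so S → P does not hold.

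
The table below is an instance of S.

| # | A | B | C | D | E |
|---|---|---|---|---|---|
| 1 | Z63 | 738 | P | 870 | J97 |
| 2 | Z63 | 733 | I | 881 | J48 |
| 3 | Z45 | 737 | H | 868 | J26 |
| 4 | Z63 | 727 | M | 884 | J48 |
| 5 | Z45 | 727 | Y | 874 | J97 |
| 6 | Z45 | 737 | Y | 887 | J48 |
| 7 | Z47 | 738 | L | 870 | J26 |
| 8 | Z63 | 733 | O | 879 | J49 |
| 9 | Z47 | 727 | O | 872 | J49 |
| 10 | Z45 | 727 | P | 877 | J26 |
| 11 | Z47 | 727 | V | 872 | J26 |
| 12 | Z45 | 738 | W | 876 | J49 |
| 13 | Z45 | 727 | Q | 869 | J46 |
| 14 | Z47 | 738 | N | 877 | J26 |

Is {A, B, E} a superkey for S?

Rows 7 and 14 have the same {A, B, E} value (A=Z47, B=738, E=J26) but are distinct tuples, so {A, B, E} does not determine every attribute — not a superkey.

No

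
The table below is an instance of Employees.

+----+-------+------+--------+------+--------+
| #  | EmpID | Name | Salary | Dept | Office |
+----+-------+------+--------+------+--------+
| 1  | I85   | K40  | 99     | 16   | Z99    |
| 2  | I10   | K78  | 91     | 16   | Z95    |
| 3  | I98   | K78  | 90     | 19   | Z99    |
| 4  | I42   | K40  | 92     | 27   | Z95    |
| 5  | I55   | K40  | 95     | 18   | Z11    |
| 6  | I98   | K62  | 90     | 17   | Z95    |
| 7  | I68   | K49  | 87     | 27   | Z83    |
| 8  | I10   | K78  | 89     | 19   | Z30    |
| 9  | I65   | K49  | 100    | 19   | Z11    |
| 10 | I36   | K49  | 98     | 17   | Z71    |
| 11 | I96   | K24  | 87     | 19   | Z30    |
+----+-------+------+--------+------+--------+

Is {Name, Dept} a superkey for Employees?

Rows 3 and 8 have the same {Name, Dept} value (Name=K78, Dept=19) but are distinct tuples, so {Name, Dept} does not determine every attribute — not a superkey.

No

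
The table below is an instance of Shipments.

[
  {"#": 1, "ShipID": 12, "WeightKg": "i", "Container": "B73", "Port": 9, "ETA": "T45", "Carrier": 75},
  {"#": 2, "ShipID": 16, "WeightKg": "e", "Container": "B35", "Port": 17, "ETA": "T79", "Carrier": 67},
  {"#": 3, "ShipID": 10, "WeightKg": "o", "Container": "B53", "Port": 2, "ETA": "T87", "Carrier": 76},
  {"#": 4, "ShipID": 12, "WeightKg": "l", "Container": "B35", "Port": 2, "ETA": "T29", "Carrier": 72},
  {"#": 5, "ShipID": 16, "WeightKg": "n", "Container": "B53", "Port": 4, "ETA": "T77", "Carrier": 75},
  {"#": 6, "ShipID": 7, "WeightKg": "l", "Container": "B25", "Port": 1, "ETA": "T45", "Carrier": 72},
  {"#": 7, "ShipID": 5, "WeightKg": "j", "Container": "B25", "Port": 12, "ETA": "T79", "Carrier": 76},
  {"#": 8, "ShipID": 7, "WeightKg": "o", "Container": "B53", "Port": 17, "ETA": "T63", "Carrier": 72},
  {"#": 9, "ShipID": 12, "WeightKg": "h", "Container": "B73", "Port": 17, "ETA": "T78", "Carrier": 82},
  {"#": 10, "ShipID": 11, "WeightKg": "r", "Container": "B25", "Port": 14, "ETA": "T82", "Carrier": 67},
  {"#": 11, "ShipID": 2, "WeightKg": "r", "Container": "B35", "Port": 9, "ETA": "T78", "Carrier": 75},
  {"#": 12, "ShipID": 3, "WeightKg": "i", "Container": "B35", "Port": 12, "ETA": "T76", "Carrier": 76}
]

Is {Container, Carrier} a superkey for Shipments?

Yes

All 12 rows have distinct {Container, Carrier} values, so {Container, Carrier} → (all attributes) holds and {Container, Carrier} is a superkey.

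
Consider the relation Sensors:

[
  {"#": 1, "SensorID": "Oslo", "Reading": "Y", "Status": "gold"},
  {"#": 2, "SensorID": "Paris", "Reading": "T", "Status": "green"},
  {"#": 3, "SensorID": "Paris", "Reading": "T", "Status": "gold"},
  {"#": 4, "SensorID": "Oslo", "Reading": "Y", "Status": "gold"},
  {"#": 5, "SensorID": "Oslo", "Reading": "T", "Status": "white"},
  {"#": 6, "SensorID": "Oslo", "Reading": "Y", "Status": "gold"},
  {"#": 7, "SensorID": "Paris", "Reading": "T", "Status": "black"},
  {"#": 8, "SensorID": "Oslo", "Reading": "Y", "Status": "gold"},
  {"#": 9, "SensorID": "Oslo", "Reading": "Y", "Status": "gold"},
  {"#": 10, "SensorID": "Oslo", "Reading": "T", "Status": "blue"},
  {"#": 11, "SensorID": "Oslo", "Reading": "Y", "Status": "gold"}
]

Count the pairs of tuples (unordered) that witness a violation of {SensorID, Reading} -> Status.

4

(SensorID=Oslo, Reading=Y): all 6 rows agree on Status — 0 pairs.
(SensorID=Paris, Reading=T): violating pairs (2,3), (2,7), (3,7) — 3 pairs.
(SensorID=Oslo, Reading=T): violating pairs (5,10) — 1 pair.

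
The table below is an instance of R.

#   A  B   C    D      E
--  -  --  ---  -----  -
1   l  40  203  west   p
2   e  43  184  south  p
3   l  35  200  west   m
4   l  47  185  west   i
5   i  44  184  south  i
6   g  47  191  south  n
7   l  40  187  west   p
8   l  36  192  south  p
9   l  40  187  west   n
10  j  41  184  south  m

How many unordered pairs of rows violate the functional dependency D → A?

D=west: all 5 rows agree on A — 0 pairs.
D=south: violating pairs (2,5), (2,6), (2,8), (2,10), (5,6), (5,8), (5,10), (6,8), (6,10), (8,10) — 10 pairs.

10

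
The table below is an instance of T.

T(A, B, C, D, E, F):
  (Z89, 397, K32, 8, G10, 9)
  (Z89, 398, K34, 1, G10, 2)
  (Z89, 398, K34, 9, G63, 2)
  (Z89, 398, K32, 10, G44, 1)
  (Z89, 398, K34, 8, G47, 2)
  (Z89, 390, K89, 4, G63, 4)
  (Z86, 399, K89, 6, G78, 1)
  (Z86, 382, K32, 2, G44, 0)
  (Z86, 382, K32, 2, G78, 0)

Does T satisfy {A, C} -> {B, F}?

No

(A=Z89, C=K32): 2 rows → {B,F} takes values {(397, 9), (398, 1)} — violation
(A=Z89, C=K34): 3 rows → {B,F} = (398, 2), (398, 2), (398, 2) ✓
(A=Z89, C=K89): 1 row → {B,F} = (390, 4) ✓
(A=Z86, C=K89): 1 row → {B,F} = (399, 1) ✓
(A=Z86, C=K32): 2 rows → {B,F} = (382, 0), (382, 0) ✓
Two rows agree on {A, C} but differ on {B, F}, so {A, C} -> {B, F} does not hold.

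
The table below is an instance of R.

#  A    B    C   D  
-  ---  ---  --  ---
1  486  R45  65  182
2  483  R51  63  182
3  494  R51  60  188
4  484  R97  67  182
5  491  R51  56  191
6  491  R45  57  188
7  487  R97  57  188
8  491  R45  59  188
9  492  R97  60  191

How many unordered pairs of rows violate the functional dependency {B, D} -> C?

1

(B=R45, D=188): violating pairs (6,8) — 1 pair.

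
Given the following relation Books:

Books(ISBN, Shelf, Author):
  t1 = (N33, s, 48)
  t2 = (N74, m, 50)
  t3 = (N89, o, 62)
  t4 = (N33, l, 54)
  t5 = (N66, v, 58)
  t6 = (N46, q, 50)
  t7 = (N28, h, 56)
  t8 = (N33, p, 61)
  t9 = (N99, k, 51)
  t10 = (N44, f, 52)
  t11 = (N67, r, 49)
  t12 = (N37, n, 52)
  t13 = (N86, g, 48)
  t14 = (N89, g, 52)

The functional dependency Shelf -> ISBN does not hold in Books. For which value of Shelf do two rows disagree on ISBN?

Shelf=s: row 1 → ISBN = N33 ✓
Shelf=m: row 2 → ISBN = N74 ✓
Shelf=o: row 3 → ISBN = N89 ✓
Shelf=l: row 4 → ISBN = N33 ✓
Shelf=v: row 5 → ISBN = N66 ✓
Shelf=q: row 6 → ISBN = N46 ✓
Shelf=h: row 7 → ISBN = N28 ✓
Shelf=p: row 8 → ISBN = N33 ✓
Shelf=k: row 9 → ISBN = N99 ✓
Shelf=f: row 10 → ISBN = N44 ✓
Shelf=r: row 11 → ISBN = N67 ✓
Shelf=n: row 12 → ISBN = N37 ✓
Shelf=g: rows 13, 14 → ISBN takes values {N86, N89} — violation
The only Shelf value with inconsistent ISBN is Shelf=g.

g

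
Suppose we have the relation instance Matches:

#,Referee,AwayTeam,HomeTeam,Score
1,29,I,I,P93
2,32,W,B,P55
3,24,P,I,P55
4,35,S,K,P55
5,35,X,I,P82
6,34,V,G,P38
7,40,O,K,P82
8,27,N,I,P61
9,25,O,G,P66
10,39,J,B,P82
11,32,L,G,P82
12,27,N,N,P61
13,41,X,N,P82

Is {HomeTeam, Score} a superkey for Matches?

All 13 rows have distinct {HomeTeam, Score} values, so {HomeTeam, Score} → (all attributes) holds and {HomeTeam, Score} is a superkey.

Yes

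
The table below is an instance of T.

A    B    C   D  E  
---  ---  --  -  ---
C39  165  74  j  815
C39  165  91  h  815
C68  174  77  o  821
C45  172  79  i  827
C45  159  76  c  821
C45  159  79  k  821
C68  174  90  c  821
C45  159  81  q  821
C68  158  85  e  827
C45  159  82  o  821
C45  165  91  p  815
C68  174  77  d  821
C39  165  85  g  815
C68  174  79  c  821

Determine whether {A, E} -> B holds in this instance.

Yes

(A=C39, E=815): 3 rows → B = 165, 165, 165 ✓
(A=C68, E=821): 4 rows → B = 174, 174, 174, 174 ✓
(A=C45, E=827): 1 row → B = 172 ✓
(A=C45, E=821): 4 rows → B = 159, 159, 159, 159 ✓
(A=C68, E=827): 1 row → B = 158 ✓
(A=C45, E=815): 1 row → B = 165 ✓
Every {A, E} value is associated with a single B value, so {A, E} -> B holds.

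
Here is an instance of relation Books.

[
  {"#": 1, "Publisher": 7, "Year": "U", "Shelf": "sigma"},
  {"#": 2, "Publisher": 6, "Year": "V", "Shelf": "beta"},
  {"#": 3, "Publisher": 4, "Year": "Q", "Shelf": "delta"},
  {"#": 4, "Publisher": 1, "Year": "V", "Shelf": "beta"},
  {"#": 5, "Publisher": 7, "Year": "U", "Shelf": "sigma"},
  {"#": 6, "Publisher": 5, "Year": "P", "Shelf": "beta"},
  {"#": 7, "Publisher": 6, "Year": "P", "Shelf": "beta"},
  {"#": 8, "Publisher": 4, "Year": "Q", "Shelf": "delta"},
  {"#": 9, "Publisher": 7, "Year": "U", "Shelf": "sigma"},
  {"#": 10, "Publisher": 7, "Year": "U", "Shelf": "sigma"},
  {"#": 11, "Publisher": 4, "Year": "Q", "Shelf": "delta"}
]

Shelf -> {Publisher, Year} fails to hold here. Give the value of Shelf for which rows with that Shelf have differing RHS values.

Shelf=sigma: rows 1, 5, 9, 10 → {Publisher,Year} = (7, U), (7, U), (7, U), (7, U) ✓
Shelf=beta: rows 2, 4, 6, 7 → {Publisher,Year} takes values {(6, V), (1, V), (5, P), (6, P)} — violation
Shelf=delta: rows 3, 8, 11 → {Publisher,Year} = (4, Q), (4, Q), (4, Q) ✓
The only Shelf value with inconsistent RHS is Shelf=beta.

beta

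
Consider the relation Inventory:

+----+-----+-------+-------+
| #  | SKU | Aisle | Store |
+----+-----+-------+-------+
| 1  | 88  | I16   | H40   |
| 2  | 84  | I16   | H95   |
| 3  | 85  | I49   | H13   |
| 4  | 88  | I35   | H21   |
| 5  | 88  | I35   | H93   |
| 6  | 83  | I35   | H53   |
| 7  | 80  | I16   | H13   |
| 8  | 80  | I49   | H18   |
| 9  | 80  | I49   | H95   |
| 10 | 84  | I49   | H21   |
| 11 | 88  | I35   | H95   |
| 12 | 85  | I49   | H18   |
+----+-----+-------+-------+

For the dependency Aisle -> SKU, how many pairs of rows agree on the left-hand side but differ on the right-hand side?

14

Aisle=I16: violating pairs (1,2), (1,7), (2,7) — 3 pairs.
Aisle=I49: violating pairs (3,8), (3,9), (3,10), (8,10), (8,12), (9,10), (9,12), (10,12) — 8 pairs.
Aisle=I35: violating pairs (4,6), (5,6), (6,11) — 3 pairs.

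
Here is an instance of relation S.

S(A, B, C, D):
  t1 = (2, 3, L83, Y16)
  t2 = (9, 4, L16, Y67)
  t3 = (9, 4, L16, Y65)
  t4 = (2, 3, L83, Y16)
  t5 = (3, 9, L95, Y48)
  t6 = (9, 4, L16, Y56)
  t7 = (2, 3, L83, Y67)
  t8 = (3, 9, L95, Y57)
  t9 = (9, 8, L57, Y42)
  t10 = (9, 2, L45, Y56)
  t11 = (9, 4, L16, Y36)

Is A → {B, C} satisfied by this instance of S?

No

A=2: rows 1, 4, 7 → {B,C} = (3, L83), (3, L83), (3, L83) ✓
A=9: rows 2, 3, 6, 9, 10, 11 → {B,C} takes values {(4, L16), (8, L57), (2, L45)} — violation
A=3: rows 5, 8 → {B,C} = (9, L95), (9, L95) ✓
Two rows agree on A but differ on {B, C}, so A → {B, C} does not hold.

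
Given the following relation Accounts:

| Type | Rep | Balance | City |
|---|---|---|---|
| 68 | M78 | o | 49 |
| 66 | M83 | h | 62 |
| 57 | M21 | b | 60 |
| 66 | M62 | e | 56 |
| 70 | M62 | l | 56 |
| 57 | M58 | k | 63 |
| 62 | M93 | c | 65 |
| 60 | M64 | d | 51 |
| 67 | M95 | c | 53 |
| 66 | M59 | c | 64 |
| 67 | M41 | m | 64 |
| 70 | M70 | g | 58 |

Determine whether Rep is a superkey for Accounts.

No

Two distinct rows share Rep=M62, so Rep does not determine every attribute — not a superkey.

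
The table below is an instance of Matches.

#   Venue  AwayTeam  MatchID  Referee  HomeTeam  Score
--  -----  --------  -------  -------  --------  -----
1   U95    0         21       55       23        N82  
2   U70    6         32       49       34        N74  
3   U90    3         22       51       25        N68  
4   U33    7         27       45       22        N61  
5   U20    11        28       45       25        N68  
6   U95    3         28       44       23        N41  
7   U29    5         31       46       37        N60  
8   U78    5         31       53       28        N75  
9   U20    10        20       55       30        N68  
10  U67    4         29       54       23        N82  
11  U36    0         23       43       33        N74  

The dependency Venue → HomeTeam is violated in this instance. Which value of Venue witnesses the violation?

Venue=U95: rows 1, 6 → HomeTeam = 23, 23 ✓
Venue=U70: row 2 → HomeTeam = 34 ✓
Venue=U90: row 3 → HomeTeam = 25 ✓
Venue=U33: row 4 → HomeTeam = 22 ✓
Venue=U20: rows 5, 9 → HomeTeam takes values {25, 30} — violation
Venue=U29: row 7 → HomeTeam = 37 ✓
Venue=U78: row 8 → HomeTeam = 28 ✓
Venue=U67: row 10 → HomeTeam = 23 ✓
Venue=U36: row 11 → HomeTeam = 33 ✓
The only Venue value with inconsistent HomeTeam is Venue=U20.

U20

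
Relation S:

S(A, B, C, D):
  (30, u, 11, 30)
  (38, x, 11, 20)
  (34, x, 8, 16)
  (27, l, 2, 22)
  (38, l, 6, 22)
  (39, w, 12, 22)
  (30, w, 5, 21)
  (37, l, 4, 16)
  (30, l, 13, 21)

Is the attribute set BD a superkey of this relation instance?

Two distinct rows share (B=l, D=22), so BD does not determine every attribute — not a superkey.

No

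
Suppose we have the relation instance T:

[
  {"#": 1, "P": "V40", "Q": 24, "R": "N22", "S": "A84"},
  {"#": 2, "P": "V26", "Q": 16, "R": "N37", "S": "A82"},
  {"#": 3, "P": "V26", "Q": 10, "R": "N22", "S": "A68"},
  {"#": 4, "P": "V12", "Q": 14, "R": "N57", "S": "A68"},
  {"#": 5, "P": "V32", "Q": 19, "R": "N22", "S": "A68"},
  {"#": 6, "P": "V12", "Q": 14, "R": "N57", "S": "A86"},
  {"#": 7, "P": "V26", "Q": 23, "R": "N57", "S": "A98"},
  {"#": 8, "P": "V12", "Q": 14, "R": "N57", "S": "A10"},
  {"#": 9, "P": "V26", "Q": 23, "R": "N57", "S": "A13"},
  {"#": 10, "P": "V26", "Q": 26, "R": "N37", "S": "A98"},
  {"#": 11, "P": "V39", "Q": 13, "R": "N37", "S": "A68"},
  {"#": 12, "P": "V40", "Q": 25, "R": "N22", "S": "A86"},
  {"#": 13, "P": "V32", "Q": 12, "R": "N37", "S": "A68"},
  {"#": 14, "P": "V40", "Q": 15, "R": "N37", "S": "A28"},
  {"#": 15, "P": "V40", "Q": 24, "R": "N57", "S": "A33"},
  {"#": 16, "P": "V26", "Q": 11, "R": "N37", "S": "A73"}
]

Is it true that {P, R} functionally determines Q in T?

(P=V40, R=N22): rows 1, 12 → Q takes values {24, 25} — violation
(P=V26, R=N37): rows 2, 10, 16 → Q takes values {16, 26, 11} — violation
(P=V26, R=N22): row 3 → Q = 10 ✓
(P=V12, R=N57): rows 4, 6, 8 → Q = 14, 14, 14 ✓
(P=V32, R=N22): row 5 → Q = 19 ✓
(P=V26, R=N57): rows 7, 9 → Q = 23, 23 ✓
(P=V39, R=N37): row 11 → Q = 13 ✓
(P=V32, R=N37): row 13 → Q = 12 ✓
(P=V40, R=N37): row 14 → Q = 15 ✓
(P=V40, R=N57): row 15 → Q = 24 ✓
Two rows agree on {P, R} but differ on Q, so {P, R} → Q does not hold.

No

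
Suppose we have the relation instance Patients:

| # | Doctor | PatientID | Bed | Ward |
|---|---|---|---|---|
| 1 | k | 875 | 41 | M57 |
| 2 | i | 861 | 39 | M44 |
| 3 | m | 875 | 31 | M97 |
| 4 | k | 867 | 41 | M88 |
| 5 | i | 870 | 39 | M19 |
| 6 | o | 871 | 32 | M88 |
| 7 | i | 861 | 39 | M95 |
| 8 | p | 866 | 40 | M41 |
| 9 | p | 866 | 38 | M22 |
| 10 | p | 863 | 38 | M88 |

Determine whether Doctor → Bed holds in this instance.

No

Doctor=k: rows 1, 4 → Bed = 41, 41 ✓
Doctor=i: rows 2, 5, 7 → Bed = 39, 39, 39 ✓
Doctor=m: row 3 → Bed = 31 ✓
Doctor=o: row 6 → Bed = 32 ✓
Doctor=p: rows 8, 9, 10 → Bed takes values {40, 38} — violation
Two rows agree on Doctor but differ on Bed, so Doctor → Bed does not hold.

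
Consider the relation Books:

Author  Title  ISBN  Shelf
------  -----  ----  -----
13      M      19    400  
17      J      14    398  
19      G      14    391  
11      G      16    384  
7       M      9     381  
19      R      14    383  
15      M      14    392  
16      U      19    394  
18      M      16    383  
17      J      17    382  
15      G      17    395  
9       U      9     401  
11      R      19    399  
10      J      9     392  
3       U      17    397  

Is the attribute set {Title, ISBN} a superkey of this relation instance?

All 15 rows have distinct {Title, ISBN} values, so {Title, ISBN} → (all attributes) holds and {Title, ISBN} is a superkey.

Yes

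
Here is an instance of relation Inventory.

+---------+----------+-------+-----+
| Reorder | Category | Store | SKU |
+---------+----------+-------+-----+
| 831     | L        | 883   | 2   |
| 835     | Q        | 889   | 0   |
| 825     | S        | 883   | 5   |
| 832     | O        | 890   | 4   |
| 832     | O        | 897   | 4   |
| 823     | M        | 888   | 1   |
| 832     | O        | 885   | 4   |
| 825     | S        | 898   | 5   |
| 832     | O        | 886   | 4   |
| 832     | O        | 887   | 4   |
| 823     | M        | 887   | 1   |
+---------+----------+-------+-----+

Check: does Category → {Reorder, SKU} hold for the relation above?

Category=L: 1 row → {Reorder,SKU} = (831, 2) ✓
Category=Q: 1 row → {Reorder,SKU} = (835, 0) ✓
Category=S: 2 rows → {Reorder,SKU} = (825, 5), (825, 5) ✓
Category=O: 5 rows → {Reorder,SKU} = (832, 4), (832, 4), (832, 4), (832, 4), (832, 4) ✓
Category=M: 2 rows → {Reorder,SKU} = (823, 1), (823, 1) ✓
Every Category value is associated with a single {Reorder, SKU} value, so Category → {Reorder, SKU} holds.

Yes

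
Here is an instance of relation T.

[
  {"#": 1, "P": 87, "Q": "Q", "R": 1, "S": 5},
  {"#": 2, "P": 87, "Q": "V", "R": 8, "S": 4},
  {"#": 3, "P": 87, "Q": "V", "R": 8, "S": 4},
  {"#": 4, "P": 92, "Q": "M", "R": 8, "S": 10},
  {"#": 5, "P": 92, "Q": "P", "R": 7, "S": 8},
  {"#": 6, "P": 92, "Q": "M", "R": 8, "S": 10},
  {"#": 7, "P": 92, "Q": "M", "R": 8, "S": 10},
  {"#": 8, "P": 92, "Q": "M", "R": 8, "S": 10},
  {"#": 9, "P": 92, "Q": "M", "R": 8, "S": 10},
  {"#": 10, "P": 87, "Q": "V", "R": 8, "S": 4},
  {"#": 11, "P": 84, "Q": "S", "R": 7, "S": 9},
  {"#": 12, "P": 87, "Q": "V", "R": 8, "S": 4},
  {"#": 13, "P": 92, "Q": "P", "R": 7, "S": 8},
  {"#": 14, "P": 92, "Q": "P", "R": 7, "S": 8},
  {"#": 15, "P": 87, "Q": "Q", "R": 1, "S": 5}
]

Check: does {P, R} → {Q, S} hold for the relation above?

Yes

(P=87, R=1): rows 1, 15 → {Q,S} = (Q, 5), (Q, 5) ✓
(P=87, R=8): rows 2, 3, 10, 12 → {Q,S} = (V, 4), (V, 4), (V, 4), (V, 4) ✓
(P=92, R=8): rows 4, 6, 7, 8, 9 → {Q,S} = (M, 10), (M, 10), (M, 10), (M, 10), (M, 10) ✓
(P=92, R=7): rows 5, 13, 14 → {Q,S} = (P, 8), (P, 8), (P, 8) ✓
(P=84, R=7): row 11 → {Q,S} = (S, 9) ✓
Every {P, R} value is associated with a single {Q, S} value, so {P, R} → {Q, S} holds.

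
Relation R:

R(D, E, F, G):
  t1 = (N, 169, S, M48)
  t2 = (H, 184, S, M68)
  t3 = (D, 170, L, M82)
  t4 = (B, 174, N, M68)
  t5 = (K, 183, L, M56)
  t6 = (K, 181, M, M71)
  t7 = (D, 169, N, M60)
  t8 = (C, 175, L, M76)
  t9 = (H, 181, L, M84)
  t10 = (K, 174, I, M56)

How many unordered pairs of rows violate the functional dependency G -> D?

G=M68: violating pairs (2,4) — 1 pair.
G=M56: all 2 rows agree on D — 0 pairs.

1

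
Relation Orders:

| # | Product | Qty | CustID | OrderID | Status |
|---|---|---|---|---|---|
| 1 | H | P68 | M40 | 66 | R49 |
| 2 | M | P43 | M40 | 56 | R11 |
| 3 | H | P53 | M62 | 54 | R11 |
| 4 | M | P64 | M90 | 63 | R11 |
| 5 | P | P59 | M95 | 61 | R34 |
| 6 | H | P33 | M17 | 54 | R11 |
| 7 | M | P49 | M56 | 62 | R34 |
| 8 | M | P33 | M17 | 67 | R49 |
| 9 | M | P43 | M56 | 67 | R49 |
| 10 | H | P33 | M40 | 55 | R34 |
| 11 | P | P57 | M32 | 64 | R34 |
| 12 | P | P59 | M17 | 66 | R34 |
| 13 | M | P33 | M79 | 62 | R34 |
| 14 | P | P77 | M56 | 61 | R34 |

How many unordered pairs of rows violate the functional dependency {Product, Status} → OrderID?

(Product=M, Status=R11): violating pairs (2,4) — 1 pair.
(Product=H, Status=R11): all 2 rows agree on OrderID — 0 pairs.
(Product=P, Status=R34): violating pairs (5,11), (5,12), (11,12), (11,14), (12,14) — 5 pairs.
(Product=M, Status=R34): all 2 rows agree on OrderID — 0 pairs.
(Product=M, Status=R49): all 2 rows agree on OrderID — 0 pairs.

6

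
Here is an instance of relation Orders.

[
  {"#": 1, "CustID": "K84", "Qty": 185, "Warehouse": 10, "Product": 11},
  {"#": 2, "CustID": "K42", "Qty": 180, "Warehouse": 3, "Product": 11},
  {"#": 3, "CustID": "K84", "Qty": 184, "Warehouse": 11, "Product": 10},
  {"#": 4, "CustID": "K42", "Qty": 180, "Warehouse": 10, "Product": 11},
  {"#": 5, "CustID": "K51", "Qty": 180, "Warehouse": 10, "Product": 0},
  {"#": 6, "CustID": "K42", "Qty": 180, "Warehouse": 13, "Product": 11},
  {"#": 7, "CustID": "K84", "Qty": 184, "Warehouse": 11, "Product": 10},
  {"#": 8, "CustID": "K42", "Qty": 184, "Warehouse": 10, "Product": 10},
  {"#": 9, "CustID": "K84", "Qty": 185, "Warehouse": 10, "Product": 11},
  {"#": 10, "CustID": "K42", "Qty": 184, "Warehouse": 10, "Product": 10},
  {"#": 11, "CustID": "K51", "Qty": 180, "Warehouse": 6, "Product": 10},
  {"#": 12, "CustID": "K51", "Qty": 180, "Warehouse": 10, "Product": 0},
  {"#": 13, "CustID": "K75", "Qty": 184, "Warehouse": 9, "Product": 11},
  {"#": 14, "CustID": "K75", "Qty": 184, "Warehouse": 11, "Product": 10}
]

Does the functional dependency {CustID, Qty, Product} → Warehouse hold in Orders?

(CustID=K84, Qty=185, Product=11): rows 1, 9 → Warehouse = 10, 10 ✓
(CustID=K42, Qty=180, Product=11): rows 2, 4, 6 → Warehouse takes values {3, 10, 13} — violation
(CustID=K84, Qty=184, Product=10): rows 3, 7 → Warehouse = 11, 11 ✓
(CustID=K51, Qty=180, Product=0): rows 5, 12 → Warehouse = 10, 10 ✓
(CustID=K42, Qty=184, Product=10): rows 8, 10 → Warehouse = 10, 10 ✓
(CustID=K51, Qty=180, Product=10): row 11 → Warehouse = 6 ✓
(CustID=K75, Qty=184, Product=11): row 13 → Warehouse = 9 ✓
(CustID=K75, Qty=184, Product=10): row 14 → Warehouse = 11 ✓
Two rows agree on {CustID, Qty, Product} but differ on Warehouse, so {CustID, Qty, Product} → Warehouse does not hold.

No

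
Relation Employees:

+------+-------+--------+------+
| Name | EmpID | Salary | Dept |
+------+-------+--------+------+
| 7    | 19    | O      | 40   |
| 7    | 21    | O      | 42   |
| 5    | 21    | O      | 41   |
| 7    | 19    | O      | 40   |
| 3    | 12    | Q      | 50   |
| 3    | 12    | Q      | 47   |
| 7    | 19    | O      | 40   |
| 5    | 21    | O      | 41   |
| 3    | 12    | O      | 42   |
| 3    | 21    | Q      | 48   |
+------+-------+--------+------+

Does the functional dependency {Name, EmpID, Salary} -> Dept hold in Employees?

(Name=7, EmpID=19, Salary=O): 3 rows → Dept = 40, 40, 40 ✓
(Name=7, EmpID=21, Salary=O): 1 row → Dept = 42 ✓
(Name=5, EmpID=21, Salary=O): 2 rows → Dept = 41, 41 ✓
(Name=3, EmpID=12, Salary=Q): 2 rows → Dept takes values {50, 47} — violation
(Name=3, EmpID=12, Salary=O): 1 row → Dept = 42 ✓
(Name=3, EmpID=21, Salary=Q): 1 row → Dept = 48 ✓
Two rows agree on {Name, EmpID, Salary} but differ on Dept, so {Name, EmpID, Salary} -> Dept does not hold.

No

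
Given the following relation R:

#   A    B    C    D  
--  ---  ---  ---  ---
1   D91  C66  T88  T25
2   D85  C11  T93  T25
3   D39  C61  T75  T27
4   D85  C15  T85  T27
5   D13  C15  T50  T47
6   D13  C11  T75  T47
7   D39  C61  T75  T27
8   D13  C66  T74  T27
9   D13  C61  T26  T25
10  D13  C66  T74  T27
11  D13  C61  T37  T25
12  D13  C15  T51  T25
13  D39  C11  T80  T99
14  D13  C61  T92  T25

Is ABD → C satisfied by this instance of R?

No

(A=D91, B=C66, D=T25): row 1 → C = T88 ✓
(A=D85, B=C11, D=T25): row 2 → C = T93 ✓
(A=D39, B=C61, D=T27): rows 3, 7 → C = T75, T75 ✓
(A=D85, B=C15, D=T27): row 4 → C = T85 ✓
(A=D13, B=C15, D=T47): row 5 → C = T50 ✓
(A=D13, B=C11, D=T47): row 6 → C = T75 ✓
(A=D13, B=C66, D=T27): rows 8, 10 → C = T74, T74 ✓
(A=D13, B=C61, D=T25): rows 9, 11, 14 → C takes values {T26, T37, T92} — violation
(A=D13, B=C15, D=T25): row 12 → C = T51 ✓
(A=D39, B=C11, D=T99): row 13 → C = T80 ✓
Two rows agree on ABD but differ on C, so ABD → C does not hold.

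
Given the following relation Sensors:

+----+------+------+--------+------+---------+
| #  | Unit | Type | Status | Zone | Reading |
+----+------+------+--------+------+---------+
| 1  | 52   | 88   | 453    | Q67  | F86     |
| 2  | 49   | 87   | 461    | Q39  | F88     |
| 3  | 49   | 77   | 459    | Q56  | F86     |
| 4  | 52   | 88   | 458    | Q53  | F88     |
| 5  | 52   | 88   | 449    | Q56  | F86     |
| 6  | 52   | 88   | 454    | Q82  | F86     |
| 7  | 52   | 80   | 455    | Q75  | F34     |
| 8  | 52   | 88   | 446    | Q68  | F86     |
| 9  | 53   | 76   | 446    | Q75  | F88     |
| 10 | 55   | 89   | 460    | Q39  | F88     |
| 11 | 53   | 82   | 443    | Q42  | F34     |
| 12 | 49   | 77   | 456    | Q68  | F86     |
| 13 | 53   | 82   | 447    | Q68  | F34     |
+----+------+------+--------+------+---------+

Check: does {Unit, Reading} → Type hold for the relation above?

Yes

(Unit=52, Reading=F86): rows 1, 5, 6, 8 → Type = 88, 88, 88, 88 ✓
(Unit=49, Reading=F88): row 2 → Type = 87 ✓
(Unit=49, Reading=F86): rows 3, 12 → Type = 77, 77 ✓
(Unit=52, Reading=F88): row 4 → Type = 88 ✓
(Unit=52, Reading=F34): row 7 → Type = 80 ✓
(Unit=53, Reading=F88): row 9 → Type = 76 ✓
(Unit=55, Reading=F88): row 10 → Type = 89 ✓
(Unit=53, Reading=F34): rows 11, 13 → Type = 82, 82 ✓
Every {Unit, Reading} value is associated with a single Type value, so {Unit, Reading} → Type holds.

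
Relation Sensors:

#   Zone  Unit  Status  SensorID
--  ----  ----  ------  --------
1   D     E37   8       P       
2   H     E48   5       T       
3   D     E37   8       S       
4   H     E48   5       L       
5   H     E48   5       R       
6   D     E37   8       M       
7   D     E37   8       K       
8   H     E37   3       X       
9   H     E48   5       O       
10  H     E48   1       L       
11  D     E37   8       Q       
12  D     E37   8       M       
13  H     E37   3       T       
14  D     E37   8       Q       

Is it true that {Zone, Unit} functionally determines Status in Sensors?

(Zone=D, Unit=E37): rows 1, 3, 6, 7, 11, 12, 14 → Status = 8, 8, 8, 8, 8, 8, 8 ✓
(Zone=H, Unit=E48): rows 2, 4, 5, 9, 10 → Status takes values {5, 1} — violation
(Zone=H, Unit=E37): rows 8, 13 → Status = 3, 3 ✓
Two rows agree on {Zone, Unit} but differ on Status, so {Zone, Unit} → Status does not hold.

No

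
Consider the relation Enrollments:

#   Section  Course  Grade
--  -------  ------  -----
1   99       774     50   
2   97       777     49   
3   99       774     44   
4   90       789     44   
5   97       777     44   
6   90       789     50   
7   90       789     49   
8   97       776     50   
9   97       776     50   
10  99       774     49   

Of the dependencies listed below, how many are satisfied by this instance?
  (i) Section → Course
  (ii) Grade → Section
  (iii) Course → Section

1

(i) Section → Course: Section=97: rows 2, 5, 8, 9 → Course takes values {777, 776} — violation — fails.
(ii) Grade → Section: Grade=50: rows 1, 6, 8, 9 → Section takes values {99, 90, 97} — violation; Grade=49: rows 2, 7, 10 → Section takes values {97, 90, 99} — violation; Grade=44: rows 3, 4, 5 → Section takes values {99, 90, 97} — violation — fails.
(iii) Course → Section: every LHS value maps to a single RHS value — holds.
1 of the 3 dependencies holds.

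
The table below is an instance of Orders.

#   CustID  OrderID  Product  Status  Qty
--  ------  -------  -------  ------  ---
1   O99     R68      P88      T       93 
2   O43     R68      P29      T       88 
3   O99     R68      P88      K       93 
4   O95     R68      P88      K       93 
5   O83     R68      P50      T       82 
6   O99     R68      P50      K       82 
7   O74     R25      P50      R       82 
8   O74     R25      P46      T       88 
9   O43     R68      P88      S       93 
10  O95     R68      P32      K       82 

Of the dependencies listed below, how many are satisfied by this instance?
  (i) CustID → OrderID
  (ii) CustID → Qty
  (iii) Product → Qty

(i) CustID → OrderID: every LHS value maps to a single RHS value — holds.
(ii) CustID → Qty: CustID=O99: rows 1, 3, 6 → Qty takes values {93, 82} — violation; CustID=O43: rows 2, 9 → Qty takes values {88, 93} — violation; CustID=O95: rows 4, 10 → Qty takes values {93, 82} — violation; CustID=O74: rows 7, 8 → Qty takes values {82, 88} — violation — fails.
(iii) Product → Qty: every LHS value maps to a single RHS value — holds.
2 of the 3 dependencies hold.

2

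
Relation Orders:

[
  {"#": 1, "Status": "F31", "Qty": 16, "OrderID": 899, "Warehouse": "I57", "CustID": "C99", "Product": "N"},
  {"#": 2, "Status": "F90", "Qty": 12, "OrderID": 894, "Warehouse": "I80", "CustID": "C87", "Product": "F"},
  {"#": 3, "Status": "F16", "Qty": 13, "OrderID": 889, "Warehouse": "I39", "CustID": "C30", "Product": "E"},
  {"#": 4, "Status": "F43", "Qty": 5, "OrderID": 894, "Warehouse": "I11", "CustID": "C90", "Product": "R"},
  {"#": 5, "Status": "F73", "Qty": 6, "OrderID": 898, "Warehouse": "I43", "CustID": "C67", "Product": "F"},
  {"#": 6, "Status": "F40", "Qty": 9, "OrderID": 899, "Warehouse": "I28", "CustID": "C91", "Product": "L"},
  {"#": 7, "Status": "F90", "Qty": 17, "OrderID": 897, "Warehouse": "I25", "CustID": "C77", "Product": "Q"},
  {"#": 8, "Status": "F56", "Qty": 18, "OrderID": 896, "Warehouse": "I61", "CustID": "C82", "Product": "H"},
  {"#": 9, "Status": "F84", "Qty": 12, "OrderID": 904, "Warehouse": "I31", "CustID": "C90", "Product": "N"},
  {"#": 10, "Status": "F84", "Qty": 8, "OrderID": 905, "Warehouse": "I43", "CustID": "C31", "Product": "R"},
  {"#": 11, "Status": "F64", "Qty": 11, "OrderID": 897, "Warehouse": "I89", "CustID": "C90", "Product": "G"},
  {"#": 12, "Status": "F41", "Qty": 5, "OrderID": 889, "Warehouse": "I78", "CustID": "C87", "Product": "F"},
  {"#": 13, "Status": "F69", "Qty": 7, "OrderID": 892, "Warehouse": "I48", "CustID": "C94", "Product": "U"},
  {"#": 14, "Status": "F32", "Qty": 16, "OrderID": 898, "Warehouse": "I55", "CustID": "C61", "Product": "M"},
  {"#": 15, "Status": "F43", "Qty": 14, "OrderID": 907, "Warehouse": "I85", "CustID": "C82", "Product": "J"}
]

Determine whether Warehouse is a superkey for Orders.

No

Rows 5 and 10 have the same Warehouse value Warehouse=I43 but are distinct tuples, so Warehouse does not determine every attribute — not a superkey.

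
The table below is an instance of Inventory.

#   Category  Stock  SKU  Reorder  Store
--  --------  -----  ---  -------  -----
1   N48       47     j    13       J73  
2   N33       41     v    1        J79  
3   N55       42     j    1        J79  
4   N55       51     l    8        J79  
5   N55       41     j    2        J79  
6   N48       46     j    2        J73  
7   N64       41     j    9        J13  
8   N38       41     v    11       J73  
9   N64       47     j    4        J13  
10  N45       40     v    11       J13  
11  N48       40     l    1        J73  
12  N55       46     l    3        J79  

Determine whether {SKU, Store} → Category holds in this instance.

Yes

(SKU=j, Store=J73): rows 1, 6 → Category = N48, N48 ✓
(SKU=v, Store=J79): row 2 → Category = N33 ✓
(SKU=j, Store=J79): rows 3, 5 → Category = N55, N55 ✓
(SKU=l, Store=J79): rows 4, 12 → Category = N55, N55 ✓
(SKU=j, Store=J13): rows 7, 9 → Category = N64, N64 ✓
(SKU=v, Store=J73): row 8 → Category = N38 ✓
(SKU=v, Store=J13): row 10 → Category = N45 ✓
(SKU=l, Store=J73): row 11 → Category = N48 ✓
Every {SKU, Store} value is associated with a single Category value, so {SKU, Store} → Category holds.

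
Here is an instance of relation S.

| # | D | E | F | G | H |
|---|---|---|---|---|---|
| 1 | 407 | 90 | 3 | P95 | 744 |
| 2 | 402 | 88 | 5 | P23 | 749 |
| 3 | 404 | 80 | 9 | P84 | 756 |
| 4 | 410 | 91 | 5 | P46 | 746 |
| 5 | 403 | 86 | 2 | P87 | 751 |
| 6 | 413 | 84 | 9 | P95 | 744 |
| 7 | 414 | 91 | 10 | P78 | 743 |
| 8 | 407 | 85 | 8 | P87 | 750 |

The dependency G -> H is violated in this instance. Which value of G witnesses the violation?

P87

G=P95: rows 1, 6 → H = 744, 744 ✓
G=P23: row 2 → H = 749 ✓
G=P84: row 3 → H = 756 ✓
G=P46: row 4 → H = 746 ✓
G=P87: rows 5, 8 → H takes values {751, 750} — violation
G=P78: row 7 → H = 743 ✓
The only G value with inconsistent H is G=P87.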